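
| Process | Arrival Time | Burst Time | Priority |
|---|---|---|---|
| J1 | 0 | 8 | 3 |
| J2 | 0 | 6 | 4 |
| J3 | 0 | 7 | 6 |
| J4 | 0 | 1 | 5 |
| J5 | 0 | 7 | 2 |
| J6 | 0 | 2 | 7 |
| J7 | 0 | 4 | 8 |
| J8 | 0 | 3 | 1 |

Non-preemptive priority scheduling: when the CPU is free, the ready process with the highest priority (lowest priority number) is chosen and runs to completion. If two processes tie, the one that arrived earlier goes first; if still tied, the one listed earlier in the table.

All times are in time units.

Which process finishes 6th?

Gantt: | J8 0-3 | J5 3-10 | J1 10-18 | J2 18-24 | J4 24-25 | J3 25-32 | J6 32-34 | J7 34-38 |
Completion: J1=18  J2=24  J3=32  J4=25  J5=10  J6=34  J7=38  J8=3
Finish order: J8 → J5 → J1 → J2 → J4 → J3 → J6 → J7

J3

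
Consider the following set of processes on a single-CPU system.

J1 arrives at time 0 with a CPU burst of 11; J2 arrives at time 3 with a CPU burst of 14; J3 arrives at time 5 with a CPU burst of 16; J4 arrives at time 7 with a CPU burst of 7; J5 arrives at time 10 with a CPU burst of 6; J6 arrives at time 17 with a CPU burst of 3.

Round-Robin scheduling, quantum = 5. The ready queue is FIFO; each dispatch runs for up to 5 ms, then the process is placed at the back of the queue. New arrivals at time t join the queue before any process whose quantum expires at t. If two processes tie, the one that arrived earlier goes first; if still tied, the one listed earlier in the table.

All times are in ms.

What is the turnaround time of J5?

37

Timeline: | J1 0-5 | J2 5-10 | J3 10-15 | J1 15-20 | J4 20-25 | J5 25-30 | J2 30-35 | J3 35-40 | J6 40-43 | J1 43-44 | J4 44-46 | J5 46-47 | J2 47-51 | J3 51-57 |
Completion: J1=44  J2=51  J3=57  J4=46  J5=47  J6=43
Turnaround(J5) = completion − arrival = 47 − 10 = 37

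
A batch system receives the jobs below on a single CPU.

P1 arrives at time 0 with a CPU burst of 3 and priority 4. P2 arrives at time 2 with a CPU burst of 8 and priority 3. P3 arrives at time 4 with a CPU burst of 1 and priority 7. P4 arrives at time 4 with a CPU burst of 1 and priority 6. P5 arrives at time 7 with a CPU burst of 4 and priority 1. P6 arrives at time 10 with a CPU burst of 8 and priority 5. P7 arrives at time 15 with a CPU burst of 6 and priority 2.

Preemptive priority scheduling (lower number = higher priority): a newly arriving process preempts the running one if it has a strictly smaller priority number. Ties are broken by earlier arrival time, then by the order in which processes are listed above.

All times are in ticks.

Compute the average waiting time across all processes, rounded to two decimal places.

11.14

Gantt: | P1 0-2 | P2 2-7 | P5 7-11 | P2 11-14 | P1 14-15 | P7 15-21 | P6 21-29 | P4 29-30 | P3 30-31 |
Completion: P1=15  P2=14  P3=31  P4=30  P5=11  P6=29  P7=21
Turnaround (C−A): P1=15  P2=12  P3=27  P4=26  P5=4  P6=19  P7=6
Waiting times: P1=12, P2=4, P3=26, P4=25, P5=0, P6=11, P7=0
Average waiting = (12+4+26+25+0+11+0) / 7 = 78/7 = 11.14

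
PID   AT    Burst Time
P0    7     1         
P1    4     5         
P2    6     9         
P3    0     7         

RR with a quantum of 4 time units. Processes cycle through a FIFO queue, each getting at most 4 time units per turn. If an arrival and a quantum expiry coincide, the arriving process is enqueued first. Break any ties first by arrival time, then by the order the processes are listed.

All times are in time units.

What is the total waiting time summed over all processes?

Gantt: | P3 0-4 | P1 4-8 | P3 8-11 | P2 11-15 | P0 15-16 | P1 16-17 | P2 17-22 |
Completion: P0=16  P1=17  P2=22  P3=11
Turnaround (C−A): P0=9  P1=13  P2=16  P3=11
Waiting = turnaround − burst: P0=8, P1=8, P2=7, P3=4
Total waiting = 8 + 8 + 7 + 4 = 27

27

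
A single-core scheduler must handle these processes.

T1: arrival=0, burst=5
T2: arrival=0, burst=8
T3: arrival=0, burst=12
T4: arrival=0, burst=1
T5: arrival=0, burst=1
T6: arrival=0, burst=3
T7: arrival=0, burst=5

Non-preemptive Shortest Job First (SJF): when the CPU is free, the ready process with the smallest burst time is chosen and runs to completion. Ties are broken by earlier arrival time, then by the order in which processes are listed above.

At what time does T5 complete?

Timeline: | T4 0-1 | T5 1-2 | T6 2-5 | T1 5-10 | T7 10-15 | T2 15-23 | T3 23-35 |
Completion: T1=10  T2=23  T3=35  T4=1  T5=2  T6=5  T7=15

2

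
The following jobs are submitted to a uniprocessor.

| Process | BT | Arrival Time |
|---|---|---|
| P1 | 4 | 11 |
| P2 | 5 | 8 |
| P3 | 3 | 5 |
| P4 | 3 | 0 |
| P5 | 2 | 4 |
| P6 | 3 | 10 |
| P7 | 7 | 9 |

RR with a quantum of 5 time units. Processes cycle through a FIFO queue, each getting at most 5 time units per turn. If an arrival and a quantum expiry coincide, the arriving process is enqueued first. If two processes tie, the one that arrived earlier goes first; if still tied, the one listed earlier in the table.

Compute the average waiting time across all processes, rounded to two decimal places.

Schedule: | P4 0-3 | idle 3-4 | P5 4-6 | P3 6-9 | P2 9-14 | P7 14-19 | P6 19-22 | P1 22-26 | P7 26-28 |
Completion: P1=26  P2=14  P3=9  P4=3  P5=6  P6=22  P7=28
Turnaround (C−A): P1=15  P2=6  P3=4  P4=3  P5=2  P6=12  P7=19
Waiting times: P1=11, P2=1, P3=1, P4=0, P5=0, P6=9, P7=12
Average waiting = (11+1+1+0+0+9+12) / 7 = 34/7 = 4.86

4.86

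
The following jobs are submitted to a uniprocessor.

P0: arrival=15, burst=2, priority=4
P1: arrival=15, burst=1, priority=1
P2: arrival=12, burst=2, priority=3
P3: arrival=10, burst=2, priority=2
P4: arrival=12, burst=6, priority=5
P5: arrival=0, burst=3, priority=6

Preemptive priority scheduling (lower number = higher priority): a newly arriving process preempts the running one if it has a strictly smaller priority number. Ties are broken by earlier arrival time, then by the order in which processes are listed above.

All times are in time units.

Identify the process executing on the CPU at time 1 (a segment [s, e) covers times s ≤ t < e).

P5

Schedule: | P5 0-3 | idle 3-10 | P3 10-12 | P2 12-14 | P4 14-15 | P1 15-16 | P0 16-18 | P4 18-23 |
Completion: P0=18  P1=16  P2=14  P3=12  P4=23  P5=3
Turnaround (C−A): P0=3  P1=1  P2=2  P3=2  P4=11  P5=3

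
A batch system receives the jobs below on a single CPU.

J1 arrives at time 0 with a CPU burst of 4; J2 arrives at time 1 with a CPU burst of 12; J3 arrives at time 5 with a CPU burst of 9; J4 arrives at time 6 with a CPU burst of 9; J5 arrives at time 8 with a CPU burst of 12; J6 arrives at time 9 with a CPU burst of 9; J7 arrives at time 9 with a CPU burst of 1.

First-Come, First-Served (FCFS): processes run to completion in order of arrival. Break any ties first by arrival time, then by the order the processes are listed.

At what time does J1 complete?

Timeline: | J1 0-4 | J2 4-16 | J3 16-25 | J4 25-34 | J5 34-46 | J6 46-55 | J7 55-56 |
Completion: J1=4  J2=16  J3=25  J4=34  J5=46  J6=55  J7=56
Turnaround (C−A): J1=4  J2=15  J3=20  J4=28  J5=38  J6=46  J7=47

4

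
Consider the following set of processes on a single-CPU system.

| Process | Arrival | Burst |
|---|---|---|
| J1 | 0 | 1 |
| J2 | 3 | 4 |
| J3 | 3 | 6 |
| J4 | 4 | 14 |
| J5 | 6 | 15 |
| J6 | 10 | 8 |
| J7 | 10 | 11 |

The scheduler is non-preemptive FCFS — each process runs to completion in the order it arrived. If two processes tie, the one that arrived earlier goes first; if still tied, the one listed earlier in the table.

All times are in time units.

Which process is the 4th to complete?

J4

Timeline: | J1 0-1 | idle 1-3 | J2 3-7 | J3 7-13 | J4 13-27 | J5 27-42 | J6 42-50 | J7 50-61 |
Completion: J1=1  J2=7  J3=13  J4=27  J5=42  J6=50  J7=61
Turnaround (C−A): J1=1  J2=4  J3=10  J4=23  J5=36  J6=40  J7=51
Finish order: J1 → J2 → J3 → J4 → J5 → J6 → J7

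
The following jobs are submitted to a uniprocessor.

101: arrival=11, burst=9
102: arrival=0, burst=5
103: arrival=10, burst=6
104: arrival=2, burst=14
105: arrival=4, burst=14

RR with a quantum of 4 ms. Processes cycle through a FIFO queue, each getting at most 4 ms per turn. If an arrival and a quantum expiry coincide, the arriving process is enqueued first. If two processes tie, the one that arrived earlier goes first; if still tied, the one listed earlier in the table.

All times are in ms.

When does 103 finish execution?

Schedule: | 102 0-4 | 104 4-8 | 105 8-12 | 102 12-13 | 104 13-17 | 103 17-21 | 101 21-25 | 105 25-29 | 104 29-33 | 103 33-35 | 101 35-39 | 105 39-43 | 104 43-45 | 101 45-46 | 105 46-48 |
Completion: 101=46  102=13  103=35  104=45  105=48
Turnaround (C−A): 101=35  102=13  103=25  104=43  105=44

35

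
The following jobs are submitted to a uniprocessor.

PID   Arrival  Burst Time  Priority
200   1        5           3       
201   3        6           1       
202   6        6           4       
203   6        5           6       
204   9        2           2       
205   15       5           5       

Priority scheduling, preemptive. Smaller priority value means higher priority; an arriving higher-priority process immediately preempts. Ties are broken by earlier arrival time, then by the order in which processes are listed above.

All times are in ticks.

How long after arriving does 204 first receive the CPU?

0

Gantt: | idle 0-1 | 200 1-3 | 201 3-9 | 204 9-11 | 200 11-14 | 202 14-20 | 205 20-25 | 203 25-30 |
Completion: 200=14  201=9  202=20  203=30  204=11  205=25
Response(204) = first start − arrival = 9 − 9 = 0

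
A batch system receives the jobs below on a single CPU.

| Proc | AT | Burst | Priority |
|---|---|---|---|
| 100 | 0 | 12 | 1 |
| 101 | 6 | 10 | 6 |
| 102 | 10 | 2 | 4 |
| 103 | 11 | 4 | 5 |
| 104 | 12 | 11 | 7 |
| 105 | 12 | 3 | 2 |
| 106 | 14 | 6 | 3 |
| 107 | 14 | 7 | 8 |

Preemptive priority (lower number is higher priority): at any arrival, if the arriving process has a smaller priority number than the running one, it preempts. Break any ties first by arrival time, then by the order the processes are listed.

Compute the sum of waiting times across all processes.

Schedule: | 100 0-12 | 105 12-15 | 106 15-21 | 102 21-23 | 103 23-27 | 101 27-37 | 104 37-48 | 107 48-55 |
Completion: 100=12  101=37  102=23  103=27  104=48  105=15  106=21  107=55
Turnaround (C−A): 100=12  101=31  102=13  103=16  104=36  105=3  106=7  107=41
Waiting = turnaround − burst: 100=0, 101=21, 102=11, 103=12, 104=25, 105=0, 106=1, 107=34
Total waiting = 0 + 21 + 11 + 12 + 25 + 0 + 1 + 34 = 104

104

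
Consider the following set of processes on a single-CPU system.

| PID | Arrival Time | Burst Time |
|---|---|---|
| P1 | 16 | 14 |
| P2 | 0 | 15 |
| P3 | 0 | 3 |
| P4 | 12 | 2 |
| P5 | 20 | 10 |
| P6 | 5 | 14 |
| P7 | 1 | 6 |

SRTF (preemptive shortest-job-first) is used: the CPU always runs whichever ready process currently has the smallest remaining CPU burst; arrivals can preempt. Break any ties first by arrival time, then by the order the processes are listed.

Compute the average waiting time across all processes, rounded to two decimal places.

Gantt: | P3 0-3 | P7 3-9 | P6 9-12 | P4 12-14 | P6 14-25 | P5 25-35 | P1 35-49 | P2 49-64 |
Completion: P1=49  P2=64  P3=3  P4=14  P5=35  P6=25  P7=9
Waiting times: P1=19, P2=49, P3=0, P4=0, P5=5, P6=6, P7=2
Average waiting = (19+49+0+0+5+6+2) / 7 = 81/7 = 11.57

11.57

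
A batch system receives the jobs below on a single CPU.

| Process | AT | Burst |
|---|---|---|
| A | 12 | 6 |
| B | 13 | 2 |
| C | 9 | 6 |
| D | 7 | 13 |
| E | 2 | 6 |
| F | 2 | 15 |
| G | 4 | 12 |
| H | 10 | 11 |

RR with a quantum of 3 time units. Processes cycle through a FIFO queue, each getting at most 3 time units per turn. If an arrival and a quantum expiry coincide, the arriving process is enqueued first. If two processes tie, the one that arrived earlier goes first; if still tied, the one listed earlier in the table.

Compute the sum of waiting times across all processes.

292

Timeline: | idle 0-2 | E 2-5 | F 5-8 | G 8-11 | E 11-14 | D 14-17 | F 17-20 | C 20-23 | H 23-26 | G 26-29 | A 29-32 | B 32-34 | D 34-37 | F 37-40 | C 40-43 | H 43-46 | G 46-49 | A 49-52 | D 52-55 | F 55-58 | H 58-61 | G 61-64 | D 64-67 | F 67-70 | H 70-72 | D 72-73 |
Completion: A=52  B=34  C=43  D=73  E=14  F=70  G=64  H=72
Waiting = turnaround − burst: A=34, B=19, C=28, D=53, E=6, F=53, G=48, H=51
Total waiting = 34 + 19 + 28 + 53 + 6 + 53 + 48 + 51 = 292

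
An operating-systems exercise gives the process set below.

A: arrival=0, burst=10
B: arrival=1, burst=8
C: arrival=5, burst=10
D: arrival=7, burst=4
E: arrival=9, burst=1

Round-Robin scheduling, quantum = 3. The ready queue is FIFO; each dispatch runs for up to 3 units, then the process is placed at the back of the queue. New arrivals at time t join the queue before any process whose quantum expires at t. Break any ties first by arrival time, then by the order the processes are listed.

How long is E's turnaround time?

Gantt: | A 0-3 | B 3-6 | A 6-9 | C 9-12 | B 12-15 | D 15-18 | E 18-19 | A 19-22 | C 22-25 | B 25-27 | D 27-28 | A 28-29 | C 29-33 |
Completion: A=29  B=27  C=33  D=28  E=19
Turnaround (C−A): A=29  B=26  C=28  D=21  E=10
Turnaround(E) = completion − arrival = 19 − 9 = 10

10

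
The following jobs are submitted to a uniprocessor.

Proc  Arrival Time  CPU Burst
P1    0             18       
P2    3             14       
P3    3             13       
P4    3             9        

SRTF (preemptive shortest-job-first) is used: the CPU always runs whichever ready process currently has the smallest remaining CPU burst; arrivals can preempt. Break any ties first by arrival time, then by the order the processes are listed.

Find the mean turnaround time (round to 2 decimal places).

30.25

Schedule: | P1 0-3 | P4 3-12 | P3 12-25 | P2 25-39 | P1 39-54 |
Completion: P1=54  P2=39  P3=25  P4=12
Turnaround times: P1=54, P2=36, P3=22, P4=9
Average turnaround = (54+36+22+9) / 4 = 121/4 = 30.25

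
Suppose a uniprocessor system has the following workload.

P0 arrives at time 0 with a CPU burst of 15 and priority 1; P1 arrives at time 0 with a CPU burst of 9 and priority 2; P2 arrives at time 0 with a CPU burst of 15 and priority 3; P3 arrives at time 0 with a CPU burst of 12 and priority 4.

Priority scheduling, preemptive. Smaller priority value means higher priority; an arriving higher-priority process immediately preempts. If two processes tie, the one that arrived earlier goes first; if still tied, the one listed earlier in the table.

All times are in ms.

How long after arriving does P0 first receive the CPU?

Gantt: | P0 0-15 | P1 15-24 | P2 24-39 | P3 39-51 |
Completion: P0=15  P1=24  P2=39  P3=51
Turnaround (C−A): P0=15  P1=24  P2=39  P3=51
Response(P0) = first start − arrival = 0 − 0 = 0

0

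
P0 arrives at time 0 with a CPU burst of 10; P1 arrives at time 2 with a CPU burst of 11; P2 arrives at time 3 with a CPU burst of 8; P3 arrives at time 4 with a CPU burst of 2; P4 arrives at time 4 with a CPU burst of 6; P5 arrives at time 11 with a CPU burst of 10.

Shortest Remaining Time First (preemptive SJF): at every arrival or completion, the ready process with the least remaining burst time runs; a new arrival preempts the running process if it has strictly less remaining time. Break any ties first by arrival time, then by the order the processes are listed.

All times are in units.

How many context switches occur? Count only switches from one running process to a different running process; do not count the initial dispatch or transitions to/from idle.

6

Gantt: | P0 0-4 | P3 4-6 | P0 6-12 | P4 12-18 | P2 18-26 | P5 26-36 | P1 36-47 |
Completion: P0=12  P1=47  P2=26  P3=6  P4=18  P5=36
Turnaround (C−A): P0=12  P1=45  P2=23  P3=2  P4=14  P5=25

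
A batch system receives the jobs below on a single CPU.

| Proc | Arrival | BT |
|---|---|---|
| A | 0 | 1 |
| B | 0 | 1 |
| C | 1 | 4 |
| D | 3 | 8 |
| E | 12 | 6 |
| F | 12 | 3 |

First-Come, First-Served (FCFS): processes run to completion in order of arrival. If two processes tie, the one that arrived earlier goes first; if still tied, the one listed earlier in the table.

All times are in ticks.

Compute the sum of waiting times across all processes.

15

Schedule: | A 0-1 | B 1-2 | C 2-6 | D 6-14 | E 14-20 | F 20-23 |
Completion: A=1  B=2  C=6  D=14  E=20  F=23
Turnaround (C−A): A=1  B=2  C=5  D=11  E=8  F=11
Waiting = turnaround − burst: A=0, B=1, C=1, D=3, E=2, F=8
Total waiting = 0 + 1 + 1 + 3 + 2 + 8 = 15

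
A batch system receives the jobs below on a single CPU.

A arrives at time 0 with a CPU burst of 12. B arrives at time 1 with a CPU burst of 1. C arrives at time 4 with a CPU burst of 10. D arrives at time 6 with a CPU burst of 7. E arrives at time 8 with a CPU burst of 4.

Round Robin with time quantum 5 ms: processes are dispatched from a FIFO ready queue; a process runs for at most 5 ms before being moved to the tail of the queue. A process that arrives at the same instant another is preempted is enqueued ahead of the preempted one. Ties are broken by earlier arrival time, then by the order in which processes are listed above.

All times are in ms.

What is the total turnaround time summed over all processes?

Timeline: | A 0-5 | B 5-6 | C 6-11 | A 11-16 | D 16-21 | E 21-25 | C 25-30 | A 30-32 | D 32-34 |
Completion: A=32  B=6  C=30  D=34  E=25
Turnaround = completion − arrival: A=32, B=5, C=26, D=28, E=17
Total turnaround = 32 + 5 + 26 + 28 + 17 = 108

108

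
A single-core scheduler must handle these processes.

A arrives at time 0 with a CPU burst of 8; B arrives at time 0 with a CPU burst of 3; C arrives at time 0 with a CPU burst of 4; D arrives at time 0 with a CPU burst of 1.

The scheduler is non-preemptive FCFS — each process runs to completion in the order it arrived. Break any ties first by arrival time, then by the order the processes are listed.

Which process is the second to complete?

Schedule: | A 0-8 | B 8-11 | C 11-15 | D 15-16 |
Completion: A=8  B=11  C=15  D=16
Finish order: A → B → C → D

B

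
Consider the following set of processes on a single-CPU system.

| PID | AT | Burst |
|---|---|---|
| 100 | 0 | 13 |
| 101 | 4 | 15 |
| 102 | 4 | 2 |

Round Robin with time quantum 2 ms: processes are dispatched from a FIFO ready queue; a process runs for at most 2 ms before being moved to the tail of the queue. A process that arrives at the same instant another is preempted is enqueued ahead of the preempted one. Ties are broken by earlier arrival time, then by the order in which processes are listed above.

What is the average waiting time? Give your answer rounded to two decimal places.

8.33

Timeline: | 100 0-4 | 101 4-6 | 102 6-8 | 100 8-10 | 101 10-12 | 100 12-14 | 101 14-16 | 100 16-18 | 101 18-20 | 100 20-22 | 101 22-24 | 100 24-25 | 101 25-30 |
Completion: 100=25  101=30  102=8
Waiting times: 100=12, 101=11, 102=2
Average waiting = (12+11+2) / 3 = 25/3 = 8.33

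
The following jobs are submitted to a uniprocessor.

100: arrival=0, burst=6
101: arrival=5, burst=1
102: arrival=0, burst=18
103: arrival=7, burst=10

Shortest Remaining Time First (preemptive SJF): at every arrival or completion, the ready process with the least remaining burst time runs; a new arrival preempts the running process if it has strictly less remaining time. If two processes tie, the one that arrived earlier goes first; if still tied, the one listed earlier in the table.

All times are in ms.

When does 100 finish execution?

Gantt: | 100 0-6 | 101 6-7 | 103 7-17 | 102 17-35 |
Completion: 100=6  101=7  102=35  103=17

6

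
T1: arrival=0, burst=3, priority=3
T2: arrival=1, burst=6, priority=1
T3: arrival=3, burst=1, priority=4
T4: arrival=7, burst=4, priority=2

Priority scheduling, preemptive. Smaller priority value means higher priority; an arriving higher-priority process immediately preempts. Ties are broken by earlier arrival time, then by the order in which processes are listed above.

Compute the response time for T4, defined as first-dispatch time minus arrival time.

0

Gantt: | T1 0-1 | T2 1-7 | T4 7-11 | T1 11-13 | T3 13-14 |
Completion: T1=13  T2=7  T3=14  T4=11
Turnaround (C−A): T1=13  T2=6  T3=11  T4=4
Response(T4) = first start − arrival = 7 − 7 = 0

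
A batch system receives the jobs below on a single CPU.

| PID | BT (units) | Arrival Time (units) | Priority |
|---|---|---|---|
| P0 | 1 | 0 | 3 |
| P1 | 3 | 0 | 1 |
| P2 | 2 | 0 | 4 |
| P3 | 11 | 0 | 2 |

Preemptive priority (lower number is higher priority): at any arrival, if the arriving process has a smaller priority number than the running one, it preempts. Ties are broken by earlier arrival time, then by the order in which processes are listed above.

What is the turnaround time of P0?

15

Timeline: | P1 0-3 | P3 3-14 | P0 14-15 | P2 15-17 |
Completion: P0=15  P1=3  P2=17  P3=14
Turnaround (C−A): P0=15  P1=3  P2=17  P3=14
Turnaround(P0) = completion − arrival = 15 − 0 = 15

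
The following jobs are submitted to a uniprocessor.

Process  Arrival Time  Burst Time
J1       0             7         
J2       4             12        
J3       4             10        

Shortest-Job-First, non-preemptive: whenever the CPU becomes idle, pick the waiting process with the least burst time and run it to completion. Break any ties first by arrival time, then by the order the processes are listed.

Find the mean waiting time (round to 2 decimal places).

Schedule: | J1 0-7 | J3 7-17 | J2 17-29 |
Completion: J1=7  J2=29  J3=17
Waiting times: J1=0, J2=13, J3=3
Average waiting = (0+13+3) / 3 = 16/3 = 5.33

5.33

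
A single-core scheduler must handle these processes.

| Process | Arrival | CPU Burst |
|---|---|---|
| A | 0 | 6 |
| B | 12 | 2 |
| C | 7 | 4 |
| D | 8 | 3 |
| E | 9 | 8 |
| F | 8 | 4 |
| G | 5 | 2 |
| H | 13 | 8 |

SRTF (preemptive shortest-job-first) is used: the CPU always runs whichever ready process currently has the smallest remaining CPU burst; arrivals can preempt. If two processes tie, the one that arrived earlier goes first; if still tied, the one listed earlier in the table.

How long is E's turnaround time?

Gantt: | A 0-6 | G 6-8 | D 8-11 | C 11-12 | B 12-14 | C 14-17 | F 17-21 | E 21-29 | H 29-37 |
Completion: A=6  B=14  C=17  D=11  E=29  F=21  G=8  H=37
Turnaround(E) = completion − arrival = 29 − 9 = 20

20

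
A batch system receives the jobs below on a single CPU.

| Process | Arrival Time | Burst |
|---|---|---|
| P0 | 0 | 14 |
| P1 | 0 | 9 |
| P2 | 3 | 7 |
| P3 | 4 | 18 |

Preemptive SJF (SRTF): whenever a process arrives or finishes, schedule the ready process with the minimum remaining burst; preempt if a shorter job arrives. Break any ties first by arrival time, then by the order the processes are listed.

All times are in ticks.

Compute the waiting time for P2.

6

Timeline: | P1 0-9 | P2 9-16 | P0 16-30 | P3 30-48 |
Completion: P0=30  P1=9  P2=16  P3=48
Turnaround (C−A): P0=30  P1=9  P2=13  P3=44
Waiting(P2) = turnaround − burst = 13 − 7 = 6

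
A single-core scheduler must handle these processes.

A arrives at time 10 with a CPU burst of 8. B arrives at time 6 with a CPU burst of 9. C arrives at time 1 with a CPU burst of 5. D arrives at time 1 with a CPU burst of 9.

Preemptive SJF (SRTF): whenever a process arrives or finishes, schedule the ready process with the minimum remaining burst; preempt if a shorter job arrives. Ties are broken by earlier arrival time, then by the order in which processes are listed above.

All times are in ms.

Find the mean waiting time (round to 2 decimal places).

6.75

Schedule: | idle 0-1 | C 1-6 | D 6-15 | A 15-23 | B 23-32 |
Completion: A=23  B=32  C=6  D=15
Turnaround (C−A): A=13  B=26  C=5  D=14
Waiting times: A=5, B=17, C=0, D=5
Average waiting = (5+17+0+5) / 4 = 27/4 = 6.75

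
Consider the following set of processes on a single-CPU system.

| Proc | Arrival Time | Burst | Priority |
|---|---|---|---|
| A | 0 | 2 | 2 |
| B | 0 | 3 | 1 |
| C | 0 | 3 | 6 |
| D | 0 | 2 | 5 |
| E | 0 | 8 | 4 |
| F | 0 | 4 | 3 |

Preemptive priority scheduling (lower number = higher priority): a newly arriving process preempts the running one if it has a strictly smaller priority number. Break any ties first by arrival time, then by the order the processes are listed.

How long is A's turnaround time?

5

Timeline: | B 0-3 | A 3-5 | F 5-9 | E 9-17 | D 17-19 | C 19-22 |
Completion: A=5  B=3  C=22  D=19  E=17  F=9
Turnaround (C−A): A=5  B=3  C=22  D=19  E=17  F=9
Turnaround(A) = completion − arrival = 5 − 0 = 5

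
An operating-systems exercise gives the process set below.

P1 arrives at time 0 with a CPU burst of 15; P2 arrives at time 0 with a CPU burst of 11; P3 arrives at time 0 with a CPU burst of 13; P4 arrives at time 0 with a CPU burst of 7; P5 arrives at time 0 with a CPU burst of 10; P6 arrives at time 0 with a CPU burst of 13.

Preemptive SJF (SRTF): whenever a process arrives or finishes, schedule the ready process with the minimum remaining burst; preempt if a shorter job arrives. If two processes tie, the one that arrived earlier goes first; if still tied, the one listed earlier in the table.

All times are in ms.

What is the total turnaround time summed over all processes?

Schedule: | P4 0-7 | P5 7-17 | P2 17-28 | P3 28-41 | P6 41-54 | P1 54-69 |
Completion: P1=69  P2=28  P3=41  P4=7  P5=17  P6=54
Turnaround = completion − arrival: P1=69, P2=28, P3=41, P4=7, P5=17, P6=54
Total turnaround = 69 + 28 + 41 + 7 + 17 + 54 = 216

216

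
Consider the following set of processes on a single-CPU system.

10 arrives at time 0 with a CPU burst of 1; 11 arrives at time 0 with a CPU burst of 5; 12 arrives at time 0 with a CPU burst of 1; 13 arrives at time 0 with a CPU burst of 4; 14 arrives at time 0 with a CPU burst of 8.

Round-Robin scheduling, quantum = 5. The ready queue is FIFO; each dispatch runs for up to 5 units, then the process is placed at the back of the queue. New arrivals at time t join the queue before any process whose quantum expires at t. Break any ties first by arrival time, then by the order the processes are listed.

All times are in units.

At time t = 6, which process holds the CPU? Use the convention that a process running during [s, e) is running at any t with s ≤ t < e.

Gantt: | 10 0-1 | 11 1-6 | 12 6-7 | 13 7-11 | 14 11-19 |
Completion: 10=1  11=6  12=7  13=11  14=19
Turnaround (C−A): 10=1  11=6  12=7  13=11  14=19

12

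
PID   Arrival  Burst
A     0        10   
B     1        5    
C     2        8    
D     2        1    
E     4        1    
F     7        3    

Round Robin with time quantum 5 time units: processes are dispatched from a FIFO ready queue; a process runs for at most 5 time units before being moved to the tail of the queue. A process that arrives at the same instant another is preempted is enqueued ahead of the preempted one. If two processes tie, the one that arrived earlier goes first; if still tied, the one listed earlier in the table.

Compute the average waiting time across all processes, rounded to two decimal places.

Gantt: | A 0-5 | B 5-10 | C 10-15 | D 15-16 | E 16-17 | A 17-22 | F 22-25 | C 25-28 |
Completion: A=22  B=10  C=28  D=16  E=17  F=25
Turnaround (C−A): A=22  B=9  C=26  D=14  E=13  F=18
Waiting times: A=12, B=4, C=18, D=13, E=12, F=15
Average waiting = (12+4+18+13+12+15) / 6 = 74/6 = 12.33

12.33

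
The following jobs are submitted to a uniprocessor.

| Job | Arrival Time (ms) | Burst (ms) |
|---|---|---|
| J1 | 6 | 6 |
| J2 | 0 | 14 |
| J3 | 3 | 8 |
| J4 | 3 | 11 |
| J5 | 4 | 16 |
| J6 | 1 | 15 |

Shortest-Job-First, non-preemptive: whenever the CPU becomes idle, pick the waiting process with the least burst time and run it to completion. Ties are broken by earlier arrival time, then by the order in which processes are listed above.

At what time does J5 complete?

70

Timeline: | J2 0-14 | J1 14-20 | J3 20-28 | J4 28-39 | J6 39-54 | J5 54-70 |
Completion: J1=20  J2=14  J3=28  J4=39  J5=70  J6=54
Turnaround (C−A): J1=14  J2=14  J3=25  J4=36  J5=66  J6=53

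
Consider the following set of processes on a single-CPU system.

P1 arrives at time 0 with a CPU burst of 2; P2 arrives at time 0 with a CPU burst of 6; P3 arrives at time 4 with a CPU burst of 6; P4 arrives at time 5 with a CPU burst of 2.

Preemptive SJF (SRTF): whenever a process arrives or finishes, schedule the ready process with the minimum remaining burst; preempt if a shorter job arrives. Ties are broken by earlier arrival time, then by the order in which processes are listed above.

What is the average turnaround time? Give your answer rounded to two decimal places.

6.50

Timeline: | P1 0-2 | P2 2-5 | P4 5-7 | P2 7-10 | P3 10-16 |
Completion: P1=2  P2=10  P3=16  P4=7
Turnaround (C−A): P1=2  P2=10  P3=12  P4=2
Turnaround times: P1=2, P2=10, P3=12, P4=2
Average turnaround = (2+10+12+2) / 4 = 26/4 = 6.50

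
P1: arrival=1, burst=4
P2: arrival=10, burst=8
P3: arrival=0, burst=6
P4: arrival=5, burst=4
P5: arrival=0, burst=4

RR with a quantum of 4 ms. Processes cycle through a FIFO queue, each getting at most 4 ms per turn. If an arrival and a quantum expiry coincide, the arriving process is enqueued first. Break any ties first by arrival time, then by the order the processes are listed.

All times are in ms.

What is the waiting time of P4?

9

Gantt: | P3 0-4 | P5 4-8 | P1 8-12 | P3 12-14 | P4 14-18 | P2 18-26 |
Completion: P1=12  P2=26  P3=14  P4=18  P5=8
Turnaround (C−A): P1=11  P2=16  P3=14  P4=13  P5=8
Waiting(P4) = turnaround − burst = 13 − 4 = 9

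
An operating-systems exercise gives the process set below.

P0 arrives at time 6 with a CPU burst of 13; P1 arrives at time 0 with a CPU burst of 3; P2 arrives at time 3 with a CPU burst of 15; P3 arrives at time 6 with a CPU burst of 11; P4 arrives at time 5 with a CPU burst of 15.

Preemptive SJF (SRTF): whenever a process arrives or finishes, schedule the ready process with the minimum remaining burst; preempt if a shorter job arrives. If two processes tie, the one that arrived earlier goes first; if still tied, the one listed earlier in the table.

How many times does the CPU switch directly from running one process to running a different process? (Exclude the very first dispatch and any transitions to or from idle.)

5

Gantt: | P1 0-3 | P2 3-6 | P3 6-17 | P2 17-29 | P0 29-42 | P4 42-57 |
Completion: P0=42  P1=3  P2=29  P3=17  P4=57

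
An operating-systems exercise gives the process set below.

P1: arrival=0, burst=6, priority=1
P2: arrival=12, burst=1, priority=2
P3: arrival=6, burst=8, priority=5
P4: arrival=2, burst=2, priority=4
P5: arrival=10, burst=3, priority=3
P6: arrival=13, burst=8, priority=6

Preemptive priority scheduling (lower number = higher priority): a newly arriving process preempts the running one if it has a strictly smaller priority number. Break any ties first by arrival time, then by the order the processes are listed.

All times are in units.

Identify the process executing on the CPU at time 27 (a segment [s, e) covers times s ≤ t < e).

Schedule: | P1 0-6 | P4 6-8 | P3 8-10 | P5 10-12 | P2 12-13 | P5 13-14 | P3 14-20 | P6 20-28 |
Completion: P1=6  P2=13  P3=20  P4=8  P5=14  P6=28

P6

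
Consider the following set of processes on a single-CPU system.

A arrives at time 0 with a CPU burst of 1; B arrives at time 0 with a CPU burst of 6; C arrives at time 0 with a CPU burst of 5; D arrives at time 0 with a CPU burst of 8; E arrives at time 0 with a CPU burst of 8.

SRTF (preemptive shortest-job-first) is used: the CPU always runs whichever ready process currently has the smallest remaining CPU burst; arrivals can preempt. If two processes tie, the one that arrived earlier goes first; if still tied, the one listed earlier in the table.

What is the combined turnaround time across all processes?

Gantt: | A 0-1 | C 1-6 | B 6-12 | D 12-20 | E 20-28 |
Completion: A=1  B=12  C=6  D=20  E=28
Turnaround = completion − arrival: A=1, B=12, C=6, D=20, E=28
Total turnaround = 1 + 12 + 6 + 20 + 28 = 67

67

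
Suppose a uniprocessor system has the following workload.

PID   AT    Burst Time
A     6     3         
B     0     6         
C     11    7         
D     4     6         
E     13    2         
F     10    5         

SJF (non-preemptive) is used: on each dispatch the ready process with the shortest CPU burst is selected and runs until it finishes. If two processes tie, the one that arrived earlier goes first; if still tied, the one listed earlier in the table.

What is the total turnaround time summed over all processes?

54

Timeline: | B 0-6 | A 6-9 | D 9-15 | E 15-17 | F 17-22 | C 22-29 |
Completion: A=9  B=6  C=29  D=15  E=17  F=22
Turnaround (C−A): A=3  B=6  C=18  D=11  E=4  F=12
Turnaround = completion − arrival: A=3, B=6, C=18, D=11, E=4, F=12
Total turnaround = 3 + 6 + 18 + 11 + 4 + 12 = 54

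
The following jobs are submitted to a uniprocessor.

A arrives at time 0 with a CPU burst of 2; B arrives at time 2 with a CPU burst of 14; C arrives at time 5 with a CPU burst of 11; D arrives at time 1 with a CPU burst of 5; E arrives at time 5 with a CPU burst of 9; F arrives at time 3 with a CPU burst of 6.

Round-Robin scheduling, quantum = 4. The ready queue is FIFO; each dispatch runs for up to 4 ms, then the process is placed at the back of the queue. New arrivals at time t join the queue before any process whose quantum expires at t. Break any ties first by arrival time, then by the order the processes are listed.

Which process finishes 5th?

E

Timeline: | A 0-2 | D 2-6 | B 6-10 | F 10-14 | C 14-18 | E 18-22 | D 22-23 | B 23-27 | F 27-29 | C 29-33 | E 33-37 | B 37-41 | C 41-44 | E 44-45 | B 45-47 |
Completion: A=2  B=47  C=44  D=23  E=45  F=29
Turnaround (C−A): A=2  B=45  C=39  D=22  E=40  F=26
Finish order: A → D → F → C → E → B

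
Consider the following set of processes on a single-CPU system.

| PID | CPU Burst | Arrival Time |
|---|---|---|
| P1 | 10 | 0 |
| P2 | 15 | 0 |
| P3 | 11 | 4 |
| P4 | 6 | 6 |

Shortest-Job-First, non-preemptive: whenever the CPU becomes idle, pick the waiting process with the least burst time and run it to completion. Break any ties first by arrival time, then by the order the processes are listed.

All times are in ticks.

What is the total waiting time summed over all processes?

43

Gantt: | P1 0-10 | P4 10-16 | P3 16-27 | P2 27-42 |
Completion: P1=10  P2=42  P3=27  P4=16
Waiting = turnaround − burst: P1=0, P2=27, P3=12, P4=4
Total waiting = 0 + 27 + 12 + 4 = 43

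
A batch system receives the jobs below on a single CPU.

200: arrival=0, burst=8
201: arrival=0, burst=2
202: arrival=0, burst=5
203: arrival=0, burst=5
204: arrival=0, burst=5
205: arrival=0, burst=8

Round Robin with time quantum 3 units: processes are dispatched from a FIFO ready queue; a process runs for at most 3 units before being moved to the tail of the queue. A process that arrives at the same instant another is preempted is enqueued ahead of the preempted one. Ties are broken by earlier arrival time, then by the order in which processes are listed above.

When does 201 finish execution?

Gantt: | 200 0-3 | 201 3-5 | 202 5-8 | 203 8-11 | 204 11-14 | 205 14-17 | 200 17-20 | 202 20-22 | 203 22-24 | 204 24-26 | 205 26-29 | 200 29-31 | 205 31-33 |
Completion: 200=31  201=5  202=22  203=24  204=26  205=33

5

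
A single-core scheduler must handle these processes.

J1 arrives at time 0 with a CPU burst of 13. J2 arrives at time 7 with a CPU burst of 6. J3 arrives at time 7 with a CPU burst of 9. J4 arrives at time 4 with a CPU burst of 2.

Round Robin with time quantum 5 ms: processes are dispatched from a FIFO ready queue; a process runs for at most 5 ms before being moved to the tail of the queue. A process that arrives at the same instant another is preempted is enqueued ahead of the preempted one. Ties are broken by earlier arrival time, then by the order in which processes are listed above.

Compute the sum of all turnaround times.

70

Timeline: | J1 0-5 | J4 5-7 | J1 7-12 | J2 12-17 | J3 17-22 | J1 22-25 | J2 25-26 | J3 26-30 |
Completion: J1=25  J2=26  J3=30  J4=7
Turnaround (C−A): J1=25  J2=19  J3=23  J4=3
Turnaround = completion − arrival: J1=25, J2=19, J3=23, J4=3
Total turnaround = 25 + 19 + 23 + 3 = 70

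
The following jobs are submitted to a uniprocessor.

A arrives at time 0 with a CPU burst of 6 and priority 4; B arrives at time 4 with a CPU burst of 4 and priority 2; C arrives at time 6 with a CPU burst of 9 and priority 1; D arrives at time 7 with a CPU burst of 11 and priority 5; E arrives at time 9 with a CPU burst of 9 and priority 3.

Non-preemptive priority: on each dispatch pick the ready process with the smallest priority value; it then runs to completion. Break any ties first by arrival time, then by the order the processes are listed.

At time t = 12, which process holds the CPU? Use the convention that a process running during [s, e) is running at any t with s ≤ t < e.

C

Timeline: | A 0-6 | C 6-15 | B 15-19 | E 19-28 | D 28-39 |
Completion: A=6  B=19  C=15  D=39  E=28
Turnaround (C−A): A=6  B=15  C=9  D=32  E=19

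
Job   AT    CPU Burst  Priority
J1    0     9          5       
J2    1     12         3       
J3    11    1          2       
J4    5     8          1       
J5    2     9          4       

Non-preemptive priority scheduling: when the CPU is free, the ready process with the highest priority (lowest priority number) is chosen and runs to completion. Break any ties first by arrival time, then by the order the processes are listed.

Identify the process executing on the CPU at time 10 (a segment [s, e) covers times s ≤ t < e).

J4

Schedule: | J1 0-9 | J4 9-17 | J3 17-18 | J2 18-30 | J5 30-39 |
Completion: J1=9  J2=30  J3=18  J4=17  J5=39
Turnaround (C−A): J1=9  J2=29  J3=7  J4=12  J5=37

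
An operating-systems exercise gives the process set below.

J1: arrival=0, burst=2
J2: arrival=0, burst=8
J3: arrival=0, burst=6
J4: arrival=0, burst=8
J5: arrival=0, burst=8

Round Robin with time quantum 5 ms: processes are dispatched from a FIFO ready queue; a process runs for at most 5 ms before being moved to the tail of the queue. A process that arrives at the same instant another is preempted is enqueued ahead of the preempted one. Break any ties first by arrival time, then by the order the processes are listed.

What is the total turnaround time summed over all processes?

114

Timeline: | J1 0-2 | J2 2-7 | J3 7-12 | J4 12-17 | J5 17-22 | J2 22-25 | J3 25-26 | J4 26-29 | J5 29-32 |
Completion: J1=2  J2=25  J3=26  J4=29  J5=32
Turnaround = completion − arrival: J1=2, J2=25, J3=26, J4=29, J5=32
Total turnaround = 2 + 25 + 26 + 29 + 32 = 114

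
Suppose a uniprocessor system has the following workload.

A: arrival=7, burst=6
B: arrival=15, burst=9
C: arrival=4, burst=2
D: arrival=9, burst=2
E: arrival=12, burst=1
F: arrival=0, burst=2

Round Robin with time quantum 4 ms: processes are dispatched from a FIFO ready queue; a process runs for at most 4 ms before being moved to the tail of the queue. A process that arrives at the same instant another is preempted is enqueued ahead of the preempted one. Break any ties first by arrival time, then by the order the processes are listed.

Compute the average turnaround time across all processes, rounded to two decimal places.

5.00

Timeline: | F 0-2 | idle 2-4 | C 4-6 | idle 6-7 | A 7-11 | D 11-13 | A 13-15 | E 15-16 | B 16-25 |
Completion: A=15  B=25  C=6  D=13  E=16  F=2
Turnaround times: A=8, B=10, C=2, D=4, E=4, F=2
Average turnaround = (8+10+2+4+4+2) / 6 = 30/6 = 5.00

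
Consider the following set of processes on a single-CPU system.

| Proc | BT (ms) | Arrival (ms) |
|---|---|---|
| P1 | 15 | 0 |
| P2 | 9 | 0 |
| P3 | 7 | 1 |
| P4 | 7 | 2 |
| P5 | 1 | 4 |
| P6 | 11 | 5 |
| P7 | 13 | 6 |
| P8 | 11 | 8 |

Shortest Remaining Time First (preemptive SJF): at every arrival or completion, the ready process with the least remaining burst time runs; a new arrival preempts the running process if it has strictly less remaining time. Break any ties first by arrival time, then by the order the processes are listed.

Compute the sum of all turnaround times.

242

Gantt: | P2 0-1 | P3 1-4 | P5 4-5 | P3 5-9 | P4 9-16 | P2 16-24 | P6 24-35 | P8 35-46 | P7 46-59 | P1 59-74 |
Completion: P1=74  P2=24  P3=9  P4=16  P5=5  P6=35  P7=59  P8=46
Turnaround (C−A): P1=74  P2=24  P3=8  P4=14  P5=1  P6=30  P7=53  P8=38
Turnaround = completion − arrival: P1=74, P2=24, P3=8, P4=14, P5=1, P6=30, P7=53, P8=38
Total turnaround = 74 + 24 + 8 + 14 + 1 + 30 + 53 + 38 = 242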